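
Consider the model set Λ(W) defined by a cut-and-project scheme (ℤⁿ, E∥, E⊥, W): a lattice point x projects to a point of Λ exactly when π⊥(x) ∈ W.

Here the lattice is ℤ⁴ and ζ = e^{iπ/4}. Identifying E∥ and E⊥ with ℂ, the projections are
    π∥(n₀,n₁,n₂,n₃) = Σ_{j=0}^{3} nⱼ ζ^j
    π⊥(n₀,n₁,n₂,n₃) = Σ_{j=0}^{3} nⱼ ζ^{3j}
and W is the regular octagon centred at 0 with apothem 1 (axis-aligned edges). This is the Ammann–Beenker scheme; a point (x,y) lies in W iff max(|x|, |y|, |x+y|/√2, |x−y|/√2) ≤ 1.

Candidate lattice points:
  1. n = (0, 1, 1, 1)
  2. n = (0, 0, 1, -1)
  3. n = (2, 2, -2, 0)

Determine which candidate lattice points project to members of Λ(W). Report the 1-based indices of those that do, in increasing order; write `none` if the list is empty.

1

π⊥(n) = n₀ + n₁ζ³ + n₂ζ⁶ + n₃ζ⁹ where ζ = e^{iπ/4}.
#1 (0, 1, 1, 1): internal (0.000000, 0.414214); octagon support 0.414214 vs apothem 1 → ∈ W
#2 (0, 0, 1, -1): internal (-0.707107, -1.707107); octagon support 1.707107 vs apothem 1 → ∉ W
#3 (2, 2, -2, 0): internal (0.585786, 3.414214); octagon support 3.414214 vs apothem 1 → ∉ W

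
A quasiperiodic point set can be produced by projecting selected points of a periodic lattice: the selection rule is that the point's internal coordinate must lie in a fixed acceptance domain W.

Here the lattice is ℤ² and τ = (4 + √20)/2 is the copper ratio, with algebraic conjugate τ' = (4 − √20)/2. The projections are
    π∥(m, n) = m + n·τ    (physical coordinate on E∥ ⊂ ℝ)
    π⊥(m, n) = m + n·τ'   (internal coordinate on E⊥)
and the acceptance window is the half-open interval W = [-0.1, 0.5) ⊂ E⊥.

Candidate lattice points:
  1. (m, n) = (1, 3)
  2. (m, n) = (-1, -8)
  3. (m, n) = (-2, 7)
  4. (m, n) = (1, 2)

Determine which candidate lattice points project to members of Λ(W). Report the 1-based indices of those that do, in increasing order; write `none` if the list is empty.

Compute τ' = (4−√20)/2 = -0.236068, so π⊥(m,n) = m -0.236068·n.
#1 (1,3): internal coord 1 + (3)·τ' = +0.291796; +0.291796 ∈ [-0.1, 0.5) → IN Λ
#2 (-1,-8): internal coord -1 + (-8)·τ' = +0.888544; +0.888544 ∉ [-0.1, 0.5) → out
#3 (-2,7): internal coord -2 + (7)·τ' = -3.652476; -3.652476 ∉ [-0.1, 0.5) → out
#4 (1,2): internal coord 1 + (2)·τ' = +0.527864; +0.527864 ∉ [-0.1, 0.5) → out

1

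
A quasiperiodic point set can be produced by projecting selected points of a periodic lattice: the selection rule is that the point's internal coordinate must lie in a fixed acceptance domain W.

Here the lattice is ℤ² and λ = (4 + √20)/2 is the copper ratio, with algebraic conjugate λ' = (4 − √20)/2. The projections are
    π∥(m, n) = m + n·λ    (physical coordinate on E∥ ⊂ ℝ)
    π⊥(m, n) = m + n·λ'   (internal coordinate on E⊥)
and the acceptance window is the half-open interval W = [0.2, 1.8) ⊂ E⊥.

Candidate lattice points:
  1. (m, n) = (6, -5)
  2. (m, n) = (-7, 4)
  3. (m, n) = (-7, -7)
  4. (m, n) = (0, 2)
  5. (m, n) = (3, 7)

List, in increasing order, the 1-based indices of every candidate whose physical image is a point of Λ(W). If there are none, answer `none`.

5

Numerically λ ≈ 4.236068 and λ' = −1/λ ≈ -0.236068.
candidate 1: (m,n)=(6,-5) → π∥ = 6-5·λ ≈ -15.180340, π⊥ = 6-5·λ' ≈ 7.180340 ∉ [0.2, 1.8) ⇒ out
candidate 2: (m,n)=(-7,4) → π∥ = -7+4·λ ≈ 9.944272, π⊥ = -7+4·λ' ≈ -7.944272 ∉ [0.2, 1.8) ⇒ out
candidate 3: (m,n)=(-7,-7) → π∥ = -7-7·λ ≈ -36.652476, π⊥ = -7-7·λ' ≈ -5.347524 ∉ [0.2, 1.8) ⇒ out
candidate 4: (m,n)=(0,2) → π∥ = 0+2·λ ≈ 8.472136, π⊥ = 0+2·λ' ≈ -0.472136 ∉ [0.2, 1.8) ⇒ out
candidate 5: (m,n)=(3,7) → π∥ = 3+7·λ ≈ 32.652476, π⊥ = 3+7·λ' ≈ 1.347524 ∈ [0.2, 1.8) ⇒ IN Λ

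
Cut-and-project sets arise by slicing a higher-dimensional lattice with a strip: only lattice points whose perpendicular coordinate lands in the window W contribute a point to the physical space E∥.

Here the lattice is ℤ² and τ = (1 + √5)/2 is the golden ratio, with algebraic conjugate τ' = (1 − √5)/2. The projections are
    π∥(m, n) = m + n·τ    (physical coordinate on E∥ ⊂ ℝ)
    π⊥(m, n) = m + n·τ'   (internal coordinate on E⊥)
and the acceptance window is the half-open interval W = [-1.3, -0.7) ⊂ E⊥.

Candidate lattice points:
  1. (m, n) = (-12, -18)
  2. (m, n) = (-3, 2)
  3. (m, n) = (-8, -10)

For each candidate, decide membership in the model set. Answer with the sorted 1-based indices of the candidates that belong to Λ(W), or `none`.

1

Numerically τ ≈ 1.618034 and τ' = −1/τ ≈ -0.618034.
#1 (-12,-18): internal coord -12 + (-18)·τ' = -0.875388; -0.875388 ∈ [-1.3, -0.7) → IN Λ
#2 (-3,2): internal coord -3 + (2)·τ' = -4.236068; -4.236068 ∉ [-1.3, -0.7) → out
#3 (-8,-10): internal coord -8 + (-10)·τ' = -1.819660; -1.819660 ∉ [-1.3, -0.7) → out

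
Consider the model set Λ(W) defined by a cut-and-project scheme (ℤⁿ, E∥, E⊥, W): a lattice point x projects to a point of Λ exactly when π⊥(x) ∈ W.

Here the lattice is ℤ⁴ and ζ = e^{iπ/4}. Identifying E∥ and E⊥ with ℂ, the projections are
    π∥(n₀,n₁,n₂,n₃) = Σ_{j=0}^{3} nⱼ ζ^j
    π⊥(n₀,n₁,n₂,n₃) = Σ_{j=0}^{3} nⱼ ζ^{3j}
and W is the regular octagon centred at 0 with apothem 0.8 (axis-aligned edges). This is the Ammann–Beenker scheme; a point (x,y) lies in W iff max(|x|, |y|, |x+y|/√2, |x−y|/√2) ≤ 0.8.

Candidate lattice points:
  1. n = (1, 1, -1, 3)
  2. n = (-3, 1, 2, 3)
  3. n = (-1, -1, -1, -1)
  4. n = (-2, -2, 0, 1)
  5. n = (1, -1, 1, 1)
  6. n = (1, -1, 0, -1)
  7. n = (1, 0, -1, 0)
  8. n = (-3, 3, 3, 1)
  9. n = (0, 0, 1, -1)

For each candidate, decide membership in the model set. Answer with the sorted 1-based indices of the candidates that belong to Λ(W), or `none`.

4

π⊥(n) = n₀ + n₁ζ³ + n₂ζ⁶ + n₃ζ⁹ where ζ = e^{iπ/4}.
candidate 1: n = (1, 1, -1, 3) → π⊥ ≈ (+2.4142, +3.8284); max(|x|,|y|,|x±y|/√2) = 4.4142 > 0.8 ⇒ ∉ W
candidate 2: n = (-3, 1, 2, 3) → π⊥ ≈ (-1.5858, +0.8284); max(|x|,|y|,|x±y|/√2) = 1.7071 > 0.8 ⇒ ∉ W
candidate 3: n = (-1, -1, -1, -1) → π⊥ ≈ (-1.0000, -0.4142); max(|x|,|y|,|x±y|/√2) = 1.0000 > 0.8 ⇒ ∉ W
candidate 4: n = (-2, -2, 0, 1) → π⊥ ≈ (+0.1213, -0.7071); max(|x|,|y|,|x±y|/√2) = 0.7071 ≤ 0.8 ⇒ ∈ W
candidate 5: n = (1, -1, 1, 1) → π⊥ ≈ (+2.4142, -1.0000); max(|x|,|y|,|x±y|/√2) = 2.4142 > 0.8 ⇒ ∉ W
candidate 6: n = (1, -1, 0, -1) → π⊥ ≈ (+1.0000, -1.4142); max(|x|,|y|,|x±y|/√2) = 1.7071 > 0.8 ⇒ ∉ W
candidate 7: n = (1, 0, -1, 0) → π⊥ ≈ (+1.0000, +1.0000); max(|x|,|y|,|x±y|/√2) = 1.4142 > 0.8 ⇒ ∉ W
candidate 8: n = (-3, 3, 3, 1) → π⊥ ≈ (-4.4142, -0.1716); max(|x|,|y|,|x±y|/√2) = 4.4142 > 0.8 ⇒ ∉ W
candidate 9: n = (0, 0, 1, -1) → π⊥ ≈ (-0.7071, -1.7071); max(|x|,|y|,|x±y|/√2) = 1.7071 > 0.8 ⇒ ∉ W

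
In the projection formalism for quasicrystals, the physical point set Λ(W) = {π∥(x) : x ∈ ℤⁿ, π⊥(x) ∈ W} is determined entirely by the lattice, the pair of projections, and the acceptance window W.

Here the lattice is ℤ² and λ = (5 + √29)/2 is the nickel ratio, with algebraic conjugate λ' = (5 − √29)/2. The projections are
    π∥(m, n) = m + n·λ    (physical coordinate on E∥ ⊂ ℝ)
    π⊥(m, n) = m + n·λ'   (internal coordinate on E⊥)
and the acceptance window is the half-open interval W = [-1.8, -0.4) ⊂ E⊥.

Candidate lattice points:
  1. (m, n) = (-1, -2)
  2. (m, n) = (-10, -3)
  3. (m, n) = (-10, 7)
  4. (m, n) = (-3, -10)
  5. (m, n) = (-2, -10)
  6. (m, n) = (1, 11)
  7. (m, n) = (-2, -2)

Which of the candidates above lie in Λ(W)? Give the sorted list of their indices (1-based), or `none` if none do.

Compute λ' = (5−√29)/2 = -0.1926, so π⊥(m,n) = m -0.1926·n.
[1] lift (-1,-2): star map gives -0.6148; window check -1.8 ≤ -0.6148 < -0.4 is true → IN Λ
[2] lift (-10,-3): star map gives -9.4223; window check -1.8 ≤ -9.4223 < -0.4 is false → out
[3] lift (-10,7): star map gives -11.3481; window check -1.8 ≤ -11.3481 < -0.4 is false → out
[4] lift (-3,-10): star map gives -1.0742; window check -1.8 ≤ -1.0742 < -0.4 is true → IN Λ
[5] lift (-2,-10): star map gives -0.0742; window check -1.8 ≤ -0.0742 < -0.4 is false → out
[6] lift (1,11): star map gives -1.1184; window check -1.8 ≤ -1.1184 < -0.4 is true → IN Λ
[7] lift (-2,-2): star map gives -1.6148; window check -1.8 ≤ -1.6148 < -0.4 is true → IN Λ

1, 4, 6, 7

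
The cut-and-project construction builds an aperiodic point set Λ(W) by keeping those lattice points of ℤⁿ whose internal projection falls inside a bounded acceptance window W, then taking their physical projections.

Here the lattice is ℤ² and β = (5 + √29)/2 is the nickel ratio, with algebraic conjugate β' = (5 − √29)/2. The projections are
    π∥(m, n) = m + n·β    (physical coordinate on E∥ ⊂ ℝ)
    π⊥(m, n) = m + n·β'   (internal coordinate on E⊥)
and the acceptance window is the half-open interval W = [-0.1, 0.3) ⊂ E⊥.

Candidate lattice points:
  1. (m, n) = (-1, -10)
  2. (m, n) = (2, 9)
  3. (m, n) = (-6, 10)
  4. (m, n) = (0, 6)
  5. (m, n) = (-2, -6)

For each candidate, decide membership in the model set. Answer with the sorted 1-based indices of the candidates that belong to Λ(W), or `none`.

2

β' = (5−√29)/2 ≈ -0.1926.
[1] lift (-1,-10): star map gives 0.9258; window check -0.1 ≤ 0.9258 < 0.3 is false → out
[2] lift (2,9): star map gives 0.2668; window check -0.1 ≤ 0.2668 < 0.3 is true → IN Λ
[3] lift (-6,10): star map gives -7.9258; window check -0.1 ≤ -7.9258 < 0.3 is false → out
[4] lift (0,6): star map gives -1.1555; window check -0.1 ≤ -1.1555 < 0.3 is false → out
[5] lift (-2,-6): star map gives -0.8445; window check -0.1 ≤ -0.8445 < 0.3 is false → out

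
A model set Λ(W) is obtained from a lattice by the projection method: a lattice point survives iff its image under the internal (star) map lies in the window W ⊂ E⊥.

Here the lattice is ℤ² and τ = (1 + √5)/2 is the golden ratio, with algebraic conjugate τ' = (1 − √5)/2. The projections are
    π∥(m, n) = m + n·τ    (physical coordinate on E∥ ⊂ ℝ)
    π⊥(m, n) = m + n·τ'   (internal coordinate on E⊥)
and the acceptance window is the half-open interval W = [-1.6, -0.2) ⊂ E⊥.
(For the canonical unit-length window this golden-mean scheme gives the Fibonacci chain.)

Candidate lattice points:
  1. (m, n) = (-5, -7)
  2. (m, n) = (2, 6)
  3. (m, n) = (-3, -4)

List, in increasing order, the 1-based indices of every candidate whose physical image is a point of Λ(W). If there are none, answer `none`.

Numerically τ ≈ 1.6180 and τ' = −1/τ ≈ -0.6180.
candidate 1: (m,n)=(-5,-7) → π∥ = -5-7·τ ≈ -16.3262, π⊥ = -5-7·τ' ≈ -0.6738 ∈ [-1.6, -0.2) ⇒ IN Λ
candidate 2: (m,n)=(2,6) → π∥ = 2+6·τ ≈ 11.7082, π⊥ = 2+6·τ' ≈ -1.7082 ∉ [-1.6, -0.2) ⇒ out
candidate 3: (m,n)=(-3,-4) → π∥ = -3-4·τ ≈ -9.4721, π⊥ = -3-4·τ' ≈ -0.5279 ∈ [-1.6, -0.2) ⇒ IN Λ

1, 3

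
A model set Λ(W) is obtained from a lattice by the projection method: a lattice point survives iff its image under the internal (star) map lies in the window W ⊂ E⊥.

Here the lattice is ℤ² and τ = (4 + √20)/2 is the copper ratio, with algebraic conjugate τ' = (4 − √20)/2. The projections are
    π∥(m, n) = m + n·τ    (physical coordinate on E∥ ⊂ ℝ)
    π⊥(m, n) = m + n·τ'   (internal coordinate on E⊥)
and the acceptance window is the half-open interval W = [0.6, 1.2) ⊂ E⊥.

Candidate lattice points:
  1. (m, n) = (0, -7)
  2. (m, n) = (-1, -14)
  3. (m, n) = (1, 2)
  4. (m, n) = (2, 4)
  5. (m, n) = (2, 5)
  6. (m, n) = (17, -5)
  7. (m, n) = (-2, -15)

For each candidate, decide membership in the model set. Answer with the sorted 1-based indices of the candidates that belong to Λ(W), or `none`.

Numerically τ ≈ 4.236068 and τ' = −1/τ ≈ -0.236068.
candidate 1: (m,n)=(0,-7) → π∥ = 0-7·τ ≈ -29.652476, π⊥ = 0-7·τ' ≈ 1.652476 ∉ [0.6, 1.2) ⇒ out
candidate 2: (m,n)=(-1,-14) → π∥ = -1-14·τ ≈ -60.304952, π⊥ = -1-14·τ' ≈ 2.304952 ∉ [0.6, 1.2) ⇒ out
candidate 3: (m,n)=(1,2) → π∥ = 1+2·τ ≈ 9.472136, π⊥ = 1+2·τ' ≈ 0.527864 ∉ [0.6, 1.2) ⇒ out
candidate 4: (m,n)=(2,4) → π∥ = 2+4·τ ≈ 18.944272, π⊥ = 2+4·τ' ≈ 1.055728 ∈ [0.6, 1.2) ⇒ IN Λ
candidate 5: (m,n)=(2,5) → π∥ = 2+5·τ ≈ 23.180340, π⊥ = 2+5·τ' ≈ 0.819660 ∈ [0.6, 1.2) ⇒ IN Λ
candidate 6: (m,n)=(17,-5) → π∥ = 17-5·τ ≈ -4.180340, π⊥ = 17-5·τ' ≈ 18.180340 ∉ [0.6, 1.2) ⇒ out
candidate 7: (m,n)=(-2,-15) → π∥ = -2-15·τ ≈ -65.541020, π⊥ = -2-15·τ' ≈ 1.541020 ∉ [0.6, 1.2) ⇒ out

4, 5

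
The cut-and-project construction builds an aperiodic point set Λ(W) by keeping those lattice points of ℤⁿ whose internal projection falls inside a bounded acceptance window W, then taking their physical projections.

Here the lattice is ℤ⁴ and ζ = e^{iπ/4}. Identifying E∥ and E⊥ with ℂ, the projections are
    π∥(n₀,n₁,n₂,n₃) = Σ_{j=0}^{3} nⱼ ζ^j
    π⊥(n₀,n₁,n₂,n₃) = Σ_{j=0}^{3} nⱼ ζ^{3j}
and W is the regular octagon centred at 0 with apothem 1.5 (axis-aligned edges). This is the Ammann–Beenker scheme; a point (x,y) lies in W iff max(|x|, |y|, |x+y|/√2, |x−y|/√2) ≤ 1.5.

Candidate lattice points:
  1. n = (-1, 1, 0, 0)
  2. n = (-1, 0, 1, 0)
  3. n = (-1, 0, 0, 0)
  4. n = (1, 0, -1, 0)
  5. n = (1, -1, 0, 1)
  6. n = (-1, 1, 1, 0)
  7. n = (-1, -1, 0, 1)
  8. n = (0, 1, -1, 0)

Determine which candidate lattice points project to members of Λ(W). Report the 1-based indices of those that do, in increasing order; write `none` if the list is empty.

π⊥(n) = n₀ + n₁ζ³ + n₂ζ⁶ + n₃ζ⁹ where ζ = e^{iπ/4}.
#1 (-1, 1, 0, 0): internal (-1.707107, 0.707107); octagon support 1.707107 vs apothem 1.5 → ∉ W
#2 (-1, 0, 1, 0): internal (-1.000000, -1.000000); octagon support 1.414214 vs apothem 1.5 → ∈ W
#3 (-1, 0, 0, 0): internal (-1.000000, 0.000000); octagon support 1.000000 vs apothem 1.5 → ∈ W
#4 (1, 0, -1, 0): internal (1.000000, 1.000000); octagon support 1.414214 vs apothem 1.5 → ∈ W
#5 (1, -1, 0, 1): internal (2.414214, 0.000000); octagon support 2.414214 vs apothem 1.5 → ∉ W
#6 (-1, 1, 1, 0): internal (-1.707107, -0.292893); octagon support 1.707107 vs apothem 1.5 → ∉ W
#7 (-1, -1, 0, 1): internal (0.414214, 0.000000); octagon support 0.414214 vs apothem 1.5 → ∈ W
#8 (0, 1, -1, 0): internal (-0.707107, 1.707107); octagon support 1.707107 vs apothem 1.5 → ∉ W

2, 3, 4, 7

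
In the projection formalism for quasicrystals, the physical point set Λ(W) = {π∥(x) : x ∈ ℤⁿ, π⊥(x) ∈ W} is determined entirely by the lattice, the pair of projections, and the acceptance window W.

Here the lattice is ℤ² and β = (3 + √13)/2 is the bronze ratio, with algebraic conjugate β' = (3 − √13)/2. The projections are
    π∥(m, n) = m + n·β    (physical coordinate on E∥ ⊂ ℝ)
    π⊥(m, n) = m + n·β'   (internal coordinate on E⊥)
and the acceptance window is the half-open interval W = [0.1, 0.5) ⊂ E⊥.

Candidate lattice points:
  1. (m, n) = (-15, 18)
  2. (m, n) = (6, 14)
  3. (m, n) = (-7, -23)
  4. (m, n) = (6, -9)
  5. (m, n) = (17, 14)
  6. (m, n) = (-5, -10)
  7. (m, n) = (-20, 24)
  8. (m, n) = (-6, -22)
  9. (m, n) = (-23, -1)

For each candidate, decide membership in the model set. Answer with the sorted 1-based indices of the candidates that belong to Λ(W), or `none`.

Numerically β ≈ 3.302776 and β' = −1/β ≈ -0.302776.
[1] lift (-15,18): star map gives -20.449961; window check 0.1 ≤ -20.449961 < 0.5 is false → out
[2] lift (6,14): star map gives 1.761141; window check 0.1 ≤ 1.761141 < 0.5 is false → out
[3] lift (-7,-23): star map gives -0.036160; window check 0.1 ≤ -0.036160 < 0.5 is false → out
[4] lift (6,-9): star map gives 8.724981; window check 0.1 ≤ 8.724981 < 0.5 is false → out
[5] lift (17,14): star map gives 12.761141; window check 0.1 ≤ 12.761141 < 0.5 is false → out
[6] lift (-5,-10): star map gives -1.972244; window check 0.1 ≤ -1.972244 < 0.5 is false → out
[7] lift (-20,24): star map gives -27.266615; window check 0.1 ≤ -27.266615 < 0.5 is false → out
[8] lift (-6,-22): star map gives 0.661064; window check 0.1 ≤ 0.661064 < 0.5 is false → out
[9] lift (-23,-1): star map gives -22.697224; window check 0.1 ≤ -22.697224 < 0.5 is false → out

none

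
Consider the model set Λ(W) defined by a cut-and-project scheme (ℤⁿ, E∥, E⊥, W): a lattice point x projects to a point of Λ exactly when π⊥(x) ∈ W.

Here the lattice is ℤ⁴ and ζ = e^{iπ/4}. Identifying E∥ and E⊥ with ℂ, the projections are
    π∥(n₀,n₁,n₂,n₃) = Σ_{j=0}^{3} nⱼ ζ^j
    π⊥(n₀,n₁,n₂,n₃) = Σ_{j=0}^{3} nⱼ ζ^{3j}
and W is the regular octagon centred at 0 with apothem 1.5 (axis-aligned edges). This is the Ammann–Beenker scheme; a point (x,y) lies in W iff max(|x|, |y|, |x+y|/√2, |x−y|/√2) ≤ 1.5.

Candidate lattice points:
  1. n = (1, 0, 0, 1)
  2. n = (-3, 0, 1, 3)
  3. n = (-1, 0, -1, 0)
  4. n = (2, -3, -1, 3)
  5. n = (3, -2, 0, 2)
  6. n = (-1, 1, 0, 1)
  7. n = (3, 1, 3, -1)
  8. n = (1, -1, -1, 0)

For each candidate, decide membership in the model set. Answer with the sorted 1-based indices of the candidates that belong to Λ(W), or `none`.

2, 3

With ζ = e^{iπ/4} the internal vectors are ζ^0,ζ^3,ζ^6,ζ^9.
candidate 1: n = (1, 0, 0, 1) → π⊥ ≈ (+1.707107, +0.707107); max(|x|,|y|,|x±y|/√2) = 1.707107 > 1.5 ⇒ ∉ W
candidate 2: n = (-3, 0, 1, 3) → π⊥ ≈ (-0.878680, +1.121320); max(|x|,|y|,|x±y|/√2) = 1.414214 ≤ 1.5 ⇒ ∈ W
candidate 3: n = (-1, 0, -1, 0) → π⊥ ≈ (-1.000000, +1.000000); max(|x|,|y|,|x±y|/√2) = 1.414214 ≤ 1.5 ⇒ ∈ W
candidate 4: n = (2, -3, -1, 3) → π⊥ ≈ (+6.242641, +1.000000); max(|x|,|y|,|x±y|/√2) = 6.242641 > 1.5 ⇒ ∉ W
candidate 5: n = (3, -2, 0, 2) → π⊥ ≈ (+5.828427, +0.000000); max(|x|,|y|,|x±y|/√2) = 5.828427 > 1.5 ⇒ ∉ W
candidate 6: n = (-1, 1, 0, 1) → π⊥ ≈ (-1.000000, +1.414214); max(|x|,|y|,|x±y|/√2) = 1.707107 > 1.5 ⇒ ∉ W
candidate 7: n = (3, 1, 3, -1) → π⊥ ≈ (+1.585786, -3.000000); max(|x|,|y|,|x±y|/√2) = 3.242641 > 1.5 ⇒ ∉ W
candidate 8: n = (1, -1, -1, 0) → π⊥ ≈ (+1.707107, +0.292893); max(|x|,|y|,|x±y|/√2) = 1.707107 > 1.5 ⇒ ∉ W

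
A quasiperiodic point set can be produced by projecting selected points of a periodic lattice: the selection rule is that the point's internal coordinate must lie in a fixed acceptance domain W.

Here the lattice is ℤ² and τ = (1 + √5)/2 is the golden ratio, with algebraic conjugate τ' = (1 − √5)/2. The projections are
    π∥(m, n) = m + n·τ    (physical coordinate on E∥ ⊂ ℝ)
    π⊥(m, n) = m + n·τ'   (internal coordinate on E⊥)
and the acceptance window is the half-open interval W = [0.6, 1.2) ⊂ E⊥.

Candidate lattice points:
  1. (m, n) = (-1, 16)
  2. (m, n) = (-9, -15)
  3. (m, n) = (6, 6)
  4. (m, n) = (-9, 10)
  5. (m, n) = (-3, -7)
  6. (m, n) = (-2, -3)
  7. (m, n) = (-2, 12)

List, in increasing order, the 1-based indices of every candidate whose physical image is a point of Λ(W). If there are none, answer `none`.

Numerically τ ≈ 1.618034 and τ' = −1/τ ≈ -0.618034.
[1] lift (-1,16): star map gives -10.888544; window check 0.6 ≤ -10.888544 < 1.2 is false → out
[2] lift (-9,-15): star map gives 0.270510; window check 0.6 ≤ 0.270510 < 1.2 is false → out
[3] lift (6,6): star map gives 2.291796; window check 0.6 ≤ 2.291796 < 1.2 is false → out
[4] lift (-9,10): star map gives -15.180340; window check 0.6 ≤ -15.180340 < 1.2 is false → out
[5] lift (-3,-7): star map gives 1.326238; window check 0.6 ≤ 1.326238 < 1.2 is false → out
[6] lift (-2,-3): star map gives -0.145898; window check 0.6 ≤ -0.145898 < 1.2 is false → out
[7] lift (-2,12): star map gives -9.416408; window check 0.6 ≤ -9.416408 < 1.2 is false → out

none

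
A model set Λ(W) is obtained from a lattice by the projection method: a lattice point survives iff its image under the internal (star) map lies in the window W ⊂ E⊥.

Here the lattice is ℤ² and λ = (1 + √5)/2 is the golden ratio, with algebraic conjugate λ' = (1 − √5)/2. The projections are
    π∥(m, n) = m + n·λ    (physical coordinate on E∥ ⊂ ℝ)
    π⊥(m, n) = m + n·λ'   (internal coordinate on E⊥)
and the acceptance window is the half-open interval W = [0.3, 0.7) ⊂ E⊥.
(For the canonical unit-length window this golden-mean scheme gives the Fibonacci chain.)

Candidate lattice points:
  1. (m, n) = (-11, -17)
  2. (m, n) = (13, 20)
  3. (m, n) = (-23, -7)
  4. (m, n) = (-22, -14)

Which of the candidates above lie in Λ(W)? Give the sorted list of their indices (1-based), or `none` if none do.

2

λ' = (1−√5)/2 ≈ -0.61803.
candidate 1: (m,n)=(-11,-17) → π∥ = -11-17·λ ≈ -38.50658, π⊥ = -11-17·λ' ≈ -0.49342 ∉ [0.3, 0.7) ⇒ out
candidate 2: (m,n)=(13,20) → π∥ = 13+20·λ ≈ 45.36068, π⊥ = 13+20·λ' ≈ 0.63932 ∈ [0.3, 0.7) ⇒ IN Λ
candidate 3: (m,n)=(-23,-7) → π∥ = -23-7·λ ≈ -34.32624, π⊥ = -23-7·λ' ≈ -18.67376 ∉ [0.3, 0.7) ⇒ out
candidate 4: (m,n)=(-22,-14) → π∥ = -22-14·λ ≈ -44.65248, π⊥ = -22-14·λ' ≈ -13.34752 ∉ [0.3, 0.7) ⇒ out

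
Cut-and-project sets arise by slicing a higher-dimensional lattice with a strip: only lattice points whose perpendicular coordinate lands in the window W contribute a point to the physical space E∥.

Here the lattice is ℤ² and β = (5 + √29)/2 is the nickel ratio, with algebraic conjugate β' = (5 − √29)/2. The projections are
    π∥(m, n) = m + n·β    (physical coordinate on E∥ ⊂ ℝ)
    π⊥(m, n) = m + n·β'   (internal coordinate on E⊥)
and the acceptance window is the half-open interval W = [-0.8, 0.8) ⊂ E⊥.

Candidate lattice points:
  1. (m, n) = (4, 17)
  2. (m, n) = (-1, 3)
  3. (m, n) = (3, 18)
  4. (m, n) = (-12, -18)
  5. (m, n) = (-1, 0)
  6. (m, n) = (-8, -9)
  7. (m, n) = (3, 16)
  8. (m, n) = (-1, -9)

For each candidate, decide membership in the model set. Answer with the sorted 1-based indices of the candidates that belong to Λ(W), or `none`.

1, 3, 7, 8

β' = (5−√29)/2 ≈ -0.192582.
[1] lift (4,17): star map gives 0.726099; window check -0.8 ≤ 0.726099 < 0.8 is true → IN Λ
[2] lift (-1,3): star map gives -1.577747; window check -0.8 ≤ -1.577747 < 0.8 is false → out
[3] lift (3,18): star map gives -0.466483; window check -0.8 ≤ -0.466483 < 0.8 is true → IN Λ
[4] lift (-12,-18): star map gives -8.533517; window check -0.8 ≤ -8.533517 < 0.8 is false → out
[5] lift (-1,0): star map gives -1.000000; window check -0.8 ≤ -1.000000 < 0.8 is false → out
[6] lift (-8,-9): star map gives -6.266758; window check -0.8 ≤ -6.266758 < 0.8 is false → out
[7] lift (3,16): star map gives -0.081318; window check -0.8 ≤ -0.081318 < 0.8 is true → IN Λ
[8] lift (-1,-9): star map gives 0.733242; window check -0.8 ≤ 0.733242 < 0.8 is true → IN Λ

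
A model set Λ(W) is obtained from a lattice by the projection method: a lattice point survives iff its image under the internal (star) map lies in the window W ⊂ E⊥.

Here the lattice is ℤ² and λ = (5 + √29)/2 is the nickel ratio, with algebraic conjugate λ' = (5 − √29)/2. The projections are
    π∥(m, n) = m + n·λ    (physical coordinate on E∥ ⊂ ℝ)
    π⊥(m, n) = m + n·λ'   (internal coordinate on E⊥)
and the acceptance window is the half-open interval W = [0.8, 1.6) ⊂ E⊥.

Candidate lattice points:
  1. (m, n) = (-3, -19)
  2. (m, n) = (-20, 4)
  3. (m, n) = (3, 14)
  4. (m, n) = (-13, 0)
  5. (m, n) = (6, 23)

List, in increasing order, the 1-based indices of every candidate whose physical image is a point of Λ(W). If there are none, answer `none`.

5

λ' = (5−√29)/2 ≈ -0.19258.
[1] lift (-3,-19): star map gives 0.65907; window check 0.8 ≤ 0.65907 < 1.6 is false → out
[2] lift (-20,4): star map gives -20.77033; window check 0.8 ≤ -20.77033 < 1.6 is false → out
[3] lift (3,14): star map gives 0.30385; window check 0.8 ≤ 0.30385 < 1.6 is false → out
[4] lift (-13,0): star map gives -13.00000; window check 0.8 ≤ -13.00000 < 1.6 is false → out
[5] lift (6,23): star map gives 1.57060; window check 0.8 ≤ 1.57060 < 1.6 is true → IN Λ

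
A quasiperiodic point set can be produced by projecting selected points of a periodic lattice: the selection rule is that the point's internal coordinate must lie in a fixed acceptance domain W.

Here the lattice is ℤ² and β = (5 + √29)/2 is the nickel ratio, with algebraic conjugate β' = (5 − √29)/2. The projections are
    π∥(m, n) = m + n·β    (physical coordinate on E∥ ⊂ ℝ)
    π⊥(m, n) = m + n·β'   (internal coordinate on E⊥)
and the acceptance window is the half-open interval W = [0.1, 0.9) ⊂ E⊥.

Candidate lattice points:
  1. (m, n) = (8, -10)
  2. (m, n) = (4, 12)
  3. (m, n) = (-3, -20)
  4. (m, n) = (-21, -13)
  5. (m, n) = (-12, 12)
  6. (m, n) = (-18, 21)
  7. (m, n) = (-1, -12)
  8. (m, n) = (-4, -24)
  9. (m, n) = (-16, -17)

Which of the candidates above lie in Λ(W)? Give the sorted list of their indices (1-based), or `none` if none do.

Numerically β ≈ 5.192582 and β' = −1/β ≈ -0.192582.
[1] lift (8,-10): star map gives 9.925824; window check 0.1 ≤ 9.925824 < 0.9 is false → out
[2] lift (4,12): star map gives 1.689011; window check 0.1 ≤ 1.689011 < 0.9 is false → out
[3] lift (-3,-20): star map gives 0.851648; window check 0.1 ≤ 0.851648 < 0.9 is true → IN Λ
[4] lift (-21,-13): star map gives -18.496429; window check 0.1 ≤ -18.496429 < 0.9 is false → out
[5] lift (-12,12): star map gives -14.310989; window check 0.1 ≤ -14.310989 < 0.9 is false → out
[6] lift (-18,21): star map gives -22.044230; window check 0.1 ≤ -22.044230 < 0.9 is false → out
[7] lift (-1,-12): star map gives 1.310989; window check 0.1 ≤ 1.310989 < 0.9 is false → out
[8] lift (-4,-24): star map gives 0.621978; window check 0.1 ≤ 0.621978 < 0.9 is true → IN Λ
[9] lift (-16,-17): star map gives -12.726099; window check 0.1 ≤ -12.726099 < 0.9 is false → out

3, 8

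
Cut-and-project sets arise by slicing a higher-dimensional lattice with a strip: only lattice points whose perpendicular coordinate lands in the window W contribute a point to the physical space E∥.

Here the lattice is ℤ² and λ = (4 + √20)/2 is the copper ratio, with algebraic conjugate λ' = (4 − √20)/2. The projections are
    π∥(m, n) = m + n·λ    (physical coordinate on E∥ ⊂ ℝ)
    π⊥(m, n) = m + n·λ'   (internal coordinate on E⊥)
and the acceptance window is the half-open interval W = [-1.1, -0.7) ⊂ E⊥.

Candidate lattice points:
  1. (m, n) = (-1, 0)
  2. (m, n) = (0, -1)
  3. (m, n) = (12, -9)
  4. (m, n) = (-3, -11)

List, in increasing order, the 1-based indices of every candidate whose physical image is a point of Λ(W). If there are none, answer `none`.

1

Numerically λ ≈ 4.23607 and λ' = −1/λ ≈ -0.23607.
#1 (-1,0): internal coord -1 + (0)·λ' = -1.00000; -1.00000 ∈ [-1.1, -0.7) → IN Λ
#2 (0,-1): internal coord 0 + (-1)·λ' = +0.23607; +0.23607 ∉ [-1.1, -0.7) → out
#3 (12,-9): internal coord 12 + (-9)·λ' = +14.12461; +14.12461 ∉ [-1.1, -0.7) → out
#4 (-3,-11): internal coord -3 + (-11)·λ' = -0.40325; -0.40325 ∉ [-1.1, -0.7) → out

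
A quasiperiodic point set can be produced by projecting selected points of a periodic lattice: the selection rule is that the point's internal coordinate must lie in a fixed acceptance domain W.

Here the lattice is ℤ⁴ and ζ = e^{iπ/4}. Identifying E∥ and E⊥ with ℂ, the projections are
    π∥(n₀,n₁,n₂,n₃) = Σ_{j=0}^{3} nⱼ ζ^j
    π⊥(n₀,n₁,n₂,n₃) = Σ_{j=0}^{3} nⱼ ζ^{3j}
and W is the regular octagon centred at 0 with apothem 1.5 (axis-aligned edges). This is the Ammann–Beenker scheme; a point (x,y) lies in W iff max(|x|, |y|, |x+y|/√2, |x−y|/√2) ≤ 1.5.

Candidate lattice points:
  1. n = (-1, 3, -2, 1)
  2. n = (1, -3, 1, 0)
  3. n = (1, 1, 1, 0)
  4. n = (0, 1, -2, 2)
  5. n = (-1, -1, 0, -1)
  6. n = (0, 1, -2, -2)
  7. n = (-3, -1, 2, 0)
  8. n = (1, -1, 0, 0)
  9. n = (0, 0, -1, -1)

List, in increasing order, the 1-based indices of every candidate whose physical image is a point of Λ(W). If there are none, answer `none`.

π⊥(n) = n₀ + n₁ζ³ + n₂ζ⁶ + n₃ζ⁹ where ζ = e^{iπ/4}.
#1 (-1, 3, -2, 1): internal (-2.41421, 4.82843); octagon support 5.12132 vs apothem 1.5 → ∉ W
#2 (1, -3, 1, 0): internal (3.12132, -3.12132); octagon support 4.41421 vs apothem 1.5 → ∉ W
#3 (1, 1, 1, 0): internal (0.29289, -0.29289); octagon support 0.41421 vs apothem 1.5 → ∈ W
#4 (0, 1, -2, 2): internal (0.70711, 4.12132); octagon support 4.12132 vs apothem 1.5 → ∉ W
#5 (-1, -1, 0, -1): internal (-1.00000, -1.41421); octagon support 1.70711 vs apothem 1.5 → ∉ W
#6 (0, 1, -2, -2): internal (-2.12132, 1.29289); octagon support 2.41421 vs apothem 1.5 → ∉ W
#7 (-3, -1, 2, 0): internal (-2.29289, -2.70711); octagon support 3.53553 vs apothem 1.5 → ∉ W
#8 (1, -1, 0, 0): internal (1.70711, -0.70711); octagon support 1.70711 vs apothem 1.5 → ∉ W
#9 (0, 0, -1, -1): internal (-0.70711, 0.29289); octagon support 0.70711 vs apothem 1.5 → ∈ W

3, 9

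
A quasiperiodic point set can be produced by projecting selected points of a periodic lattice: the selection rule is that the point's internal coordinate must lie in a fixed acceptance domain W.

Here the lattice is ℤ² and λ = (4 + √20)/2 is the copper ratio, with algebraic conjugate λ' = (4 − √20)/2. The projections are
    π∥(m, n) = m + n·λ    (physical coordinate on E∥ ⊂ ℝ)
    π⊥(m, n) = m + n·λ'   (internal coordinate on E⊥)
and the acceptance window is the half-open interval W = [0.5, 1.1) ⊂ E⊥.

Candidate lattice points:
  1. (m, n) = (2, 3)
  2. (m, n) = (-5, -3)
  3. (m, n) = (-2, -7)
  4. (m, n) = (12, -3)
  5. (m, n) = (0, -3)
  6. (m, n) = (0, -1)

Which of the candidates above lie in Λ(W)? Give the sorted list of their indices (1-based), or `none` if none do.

5

λ' = (4−√20)/2 ≈ -0.2361.
candidate 1: (m,n)=(2,3) → π∥ = 2+3·λ ≈ 14.7082, π⊥ = 2+3·λ' ≈ 1.2918 ∉ [0.5, 1.1) ⇒ out
candidate 2: (m,n)=(-5,-3) → π∥ = -5-3·λ ≈ -17.7082, π⊥ = -5-3·λ' ≈ -4.2918 ∉ [0.5, 1.1) ⇒ out
candidate 3: (m,n)=(-2,-7) → π∥ = -2-7·λ ≈ -31.6525, π⊥ = -2-7·λ' ≈ -0.3475 ∉ [0.5, 1.1) ⇒ out
candidate 4: (m,n)=(12,-3) → π∥ = 12-3·λ ≈ -0.7082, π⊥ = 12-3·λ' ≈ 12.7082 ∉ [0.5, 1.1) ⇒ out
candidate 5: (m,n)=(0,-3) → π∥ = 0-3·λ ≈ -12.7082, π⊥ = 0-3·λ' ≈ 0.7082 ∈ [0.5, 1.1) ⇒ IN Λ
candidate 6: (m,n)=(0,-1) → π∥ = 0-1·λ ≈ -4.2361, π⊥ = 0-1·λ' ≈ 0.2361 ∉ [0.5, 1.1) ⇒ out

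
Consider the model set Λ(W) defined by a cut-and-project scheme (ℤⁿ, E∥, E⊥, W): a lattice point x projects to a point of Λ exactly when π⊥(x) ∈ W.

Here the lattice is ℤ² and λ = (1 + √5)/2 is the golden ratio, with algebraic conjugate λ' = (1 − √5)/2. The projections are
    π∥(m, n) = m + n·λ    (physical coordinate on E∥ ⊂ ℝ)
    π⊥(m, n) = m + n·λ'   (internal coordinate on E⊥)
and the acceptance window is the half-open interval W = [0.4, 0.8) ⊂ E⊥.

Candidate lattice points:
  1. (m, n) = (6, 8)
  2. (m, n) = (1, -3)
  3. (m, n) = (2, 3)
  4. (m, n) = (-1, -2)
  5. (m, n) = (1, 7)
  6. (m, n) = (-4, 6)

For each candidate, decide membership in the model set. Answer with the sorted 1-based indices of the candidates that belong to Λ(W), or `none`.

none

Compute λ' = (1−√5)/2 = -0.6180, so π⊥(m,n) = m -0.6180·n.
[1] lift (6,8): star map gives 1.0557; window check 0.4 ≤ 1.0557 < 0.8 is false → out
[2] lift (1,-3): star map gives 2.8541; window check 0.4 ≤ 2.8541 < 0.8 is false → out
[3] lift (2,3): star map gives 0.1459; window check 0.4 ≤ 0.1459 < 0.8 is false → out
[4] lift (-1,-2): star map gives 0.2361; window check 0.4 ≤ 0.2361 < 0.8 is false → out
[5] lift (1,7): star map gives -3.3262; window check 0.4 ≤ -3.3262 < 0.8 is false → out
[6] lift (-4,6): star map gives -7.7082; window check 0.4 ≤ -7.7082 < 0.8 is false → out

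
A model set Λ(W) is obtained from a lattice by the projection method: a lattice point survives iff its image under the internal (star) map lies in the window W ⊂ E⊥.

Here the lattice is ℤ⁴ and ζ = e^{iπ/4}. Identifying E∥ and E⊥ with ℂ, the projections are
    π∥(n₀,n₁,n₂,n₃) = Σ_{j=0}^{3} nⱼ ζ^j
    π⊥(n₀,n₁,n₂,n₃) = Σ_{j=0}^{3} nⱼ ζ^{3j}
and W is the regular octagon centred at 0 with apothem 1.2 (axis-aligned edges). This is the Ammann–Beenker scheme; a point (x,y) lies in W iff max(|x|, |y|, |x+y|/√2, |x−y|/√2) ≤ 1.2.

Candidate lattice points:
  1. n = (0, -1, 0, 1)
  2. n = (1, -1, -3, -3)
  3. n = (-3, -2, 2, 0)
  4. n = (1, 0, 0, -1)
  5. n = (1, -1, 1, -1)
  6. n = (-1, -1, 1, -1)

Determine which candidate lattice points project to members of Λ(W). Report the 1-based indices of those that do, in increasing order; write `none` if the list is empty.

2, 4

With ζ = e^{iπ/4} the internal vectors are ζ^0,ζ^3,ζ^6,ζ^9.
#1 (0, -1, 0, 1): internal (1.414214, 0.000000); octagon support 1.414214 vs apothem 1.2 → ∉ W
#2 (1, -1, -3, -3): internal (-0.414214, 0.171573); octagon support 0.414214 vs apothem 1.2 → ∈ W
#3 (-3, -2, 2, 0): internal (-1.585786, -3.414214); octagon support 3.535534 vs apothem 1.2 → ∉ W
#4 (1, 0, 0, -1): internal (0.292893, -0.707107); octagon support 0.707107 vs apothem 1.2 → ∈ W
#5 (1, -1, 1, -1): internal (1.000000, -2.414214); octagon support 2.414214 vs apothem 1.2 → ∉ W
#6 (-1, -1, 1, -1): internal (-1.000000, -2.414214); octagon support 2.414214 vs apothem 1.2 → ∉ W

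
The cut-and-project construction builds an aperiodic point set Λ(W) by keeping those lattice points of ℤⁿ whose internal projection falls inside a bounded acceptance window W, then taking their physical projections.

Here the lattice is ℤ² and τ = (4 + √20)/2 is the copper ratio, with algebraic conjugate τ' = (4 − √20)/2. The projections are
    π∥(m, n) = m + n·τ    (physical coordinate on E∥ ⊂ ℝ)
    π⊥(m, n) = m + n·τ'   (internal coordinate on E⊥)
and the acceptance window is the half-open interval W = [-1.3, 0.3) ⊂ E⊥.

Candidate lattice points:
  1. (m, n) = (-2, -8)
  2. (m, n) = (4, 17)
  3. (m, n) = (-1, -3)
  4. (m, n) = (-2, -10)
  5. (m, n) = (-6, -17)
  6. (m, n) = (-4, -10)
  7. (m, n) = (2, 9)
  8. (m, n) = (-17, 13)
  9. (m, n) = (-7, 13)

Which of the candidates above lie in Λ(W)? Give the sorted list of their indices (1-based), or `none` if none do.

Numerically τ ≈ 4.2361 and τ' = −1/τ ≈ -0.2361.
#1 (-2,-8): internal coord -2 + (-8)·τ' = -0.1115; -0.1115 ∈ [-1.3, 0.3) → IN Λ
#2 (4,17): internal coord 4 + (17)·τ' = -0.0132; -0.0132 ∈ [-1.3, 0.3) → IN Λ
#3 (-1,-3): internal coord -1 + (-3)·τ' = -0.2918; -0.2918 ∈ [-1.3, 0.3) → IN Λ
#4 (-2,-10): internal coord -2 + (-10)·τ' = +0.3607; +0.3607 ∉ [-1.3, 0.3) → out
#5 (-6,-17): internal coord -6 + (-17)·τ' = -1.9868; -1.9868 ∉ [-1.3, 0.3) → out
#6 (-4,-10): internal coord -4 + (-10)·τ' = -1.6393; -1.6393 ∉ [-1.3, 0.3) → out
#7 (2,9): internal coord 2 + (9)·τ' = -0.1246; -0.1246 ∈ [-1.3, 0.3) → IN Λ
#8 (-17,13): internal coord -17 + (13)·τ' = -20.0689; -20.0689 ∉ [-1.3, 0.3) → out
#9 (-7,13): internal coord -7 + (13)·τ' = -10.0689; -10.0689 ∉ [-1.3, 0.3) → out

1, 2, 3, 7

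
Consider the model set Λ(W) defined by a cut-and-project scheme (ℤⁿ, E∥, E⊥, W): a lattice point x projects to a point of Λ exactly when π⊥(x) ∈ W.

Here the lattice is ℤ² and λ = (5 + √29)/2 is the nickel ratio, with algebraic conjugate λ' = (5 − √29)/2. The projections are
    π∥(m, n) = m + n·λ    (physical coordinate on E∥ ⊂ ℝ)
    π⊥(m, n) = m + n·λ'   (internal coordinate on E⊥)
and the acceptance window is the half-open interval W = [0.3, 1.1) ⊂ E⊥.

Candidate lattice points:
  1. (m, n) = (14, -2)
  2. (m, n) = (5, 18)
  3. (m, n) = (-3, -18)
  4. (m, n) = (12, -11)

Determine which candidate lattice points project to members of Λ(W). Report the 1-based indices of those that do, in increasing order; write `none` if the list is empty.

Numerically λ ≈ 5.1926 and λ' = −1/λ ≈ -0.1926.
#1 (14,-2): internal coord 14 + (-2)·λ' = +14.3852; +14.3852 ∉ [0.3, 1.1) → out
#2 (5,18): internal coord 5 + (18)·λ' = +1.5335; +1.5335 ∉ [0.3, 1.1) → out
#3 (-3,-18): internal coord -3 + (-18)·λ' = +0.4665; +0.4665 ∈ [0.3, 1.1) → IN Λ
#4 (12,-11): internal coord 12 + (-11)·λ' = +14.1184; +14.1184 ∉ [0.3, 1.1) → out

3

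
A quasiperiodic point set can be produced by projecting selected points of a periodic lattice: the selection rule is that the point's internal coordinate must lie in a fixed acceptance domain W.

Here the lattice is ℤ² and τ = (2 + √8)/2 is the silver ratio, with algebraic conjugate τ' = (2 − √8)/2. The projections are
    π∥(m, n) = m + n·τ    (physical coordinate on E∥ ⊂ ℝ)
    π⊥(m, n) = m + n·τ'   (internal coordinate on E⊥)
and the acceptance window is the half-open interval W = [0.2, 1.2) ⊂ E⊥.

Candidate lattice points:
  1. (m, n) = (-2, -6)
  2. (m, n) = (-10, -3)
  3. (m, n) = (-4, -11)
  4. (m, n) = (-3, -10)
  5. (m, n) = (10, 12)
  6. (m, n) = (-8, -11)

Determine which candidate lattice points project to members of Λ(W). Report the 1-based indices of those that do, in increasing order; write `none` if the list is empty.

1, 3, 4

Compute τ' = (2−√8)/2 = -0.4142, so π⊥(m,n) = m -0.4142·n.
candidate 1: (m,n)=(-2,-6) → π∥ = -2-6·τ ≈ -16.4853, π⊥ = -2-6·τ' ≈ 0.4853 ∈ [0.2, 1.2) ⇒ IN Λ
candidate 2: (m,n)=(-10,-3) → π∥ = -10-3·τ ≈ -17.2426, π⊥ = -10-3·τ' ≈ -8.7574 ∉ [0.2, 1.2) ⇒ out
candidate 3: (m,n)=(-4,-11) → π∥ = -4-11·τ ≈ -30.5563, π⊥ = -4-11·τ' ≈ 0.5563 ∈ [0.2, 1.2) ⇒ IN Λ
candidate 4: (m,n)=(-3,-10) → π∥ = -3-10·τ ≈ -27.1421, π⊥ = -3-10·τ' ≈ 1.1421 ∈ [0.2, 1.2) ⇒ IN Λ
candidate 5: (m,n)=(10,12) → π∥ = 10+12·τ ≈ 38.9706, π⊥ = 10+12·τ' ≈ 5.0294 ∉ [0.2, 1.2) ⇒ out
candidate 6: (m,n)=(-8,-11) → π∥ = -8-11·τ ≈ -34.5563, π⊥ = -8-11·τ' ≈ -3.4437 ∉ [0.2, 1.2) ⇒ out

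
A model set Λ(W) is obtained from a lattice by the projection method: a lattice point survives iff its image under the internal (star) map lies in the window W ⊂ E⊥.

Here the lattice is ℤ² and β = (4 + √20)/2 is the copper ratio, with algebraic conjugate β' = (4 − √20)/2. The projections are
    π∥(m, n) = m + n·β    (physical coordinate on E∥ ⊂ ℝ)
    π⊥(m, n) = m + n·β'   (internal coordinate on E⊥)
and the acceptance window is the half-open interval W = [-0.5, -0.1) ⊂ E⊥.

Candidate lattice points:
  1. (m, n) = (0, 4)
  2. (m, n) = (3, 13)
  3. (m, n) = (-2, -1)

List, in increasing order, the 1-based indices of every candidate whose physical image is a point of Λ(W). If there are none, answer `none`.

Numerically β ≈ 4.23607 and β' = −1/β ≈ -0.23607.
[1] lift (0,4): star map gives -0.94427; window check -0.5 ≤ -0.94427 < -0.1 is false → out
[2] lift (3,13): star map gives -0.06888; window check -0.5 ≤ -0.06888 < -0.1 is false → out
[3] lift (-2,-1): star map gives -1.76393; window check -0.5 ≤ -1.76393 < -0.1 is false → out

none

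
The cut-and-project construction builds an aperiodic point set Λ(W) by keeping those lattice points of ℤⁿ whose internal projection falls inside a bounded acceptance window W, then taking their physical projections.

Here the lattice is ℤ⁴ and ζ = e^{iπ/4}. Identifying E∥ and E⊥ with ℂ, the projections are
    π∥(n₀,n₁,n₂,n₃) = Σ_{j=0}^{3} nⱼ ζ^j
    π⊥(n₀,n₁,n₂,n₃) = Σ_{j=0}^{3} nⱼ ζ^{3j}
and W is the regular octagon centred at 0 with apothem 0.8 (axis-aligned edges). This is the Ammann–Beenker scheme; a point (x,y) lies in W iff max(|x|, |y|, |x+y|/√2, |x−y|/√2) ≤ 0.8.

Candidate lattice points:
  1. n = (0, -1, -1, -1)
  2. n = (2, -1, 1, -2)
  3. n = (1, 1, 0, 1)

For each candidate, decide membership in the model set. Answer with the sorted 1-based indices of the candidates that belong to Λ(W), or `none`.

1

Internal map: ζ^{3j} for j=0..3 gives (1,0), (−√2/2,√2/2), (0,−1), (√2/2,√2/2).
candidate 1: n = (0, -1, -1, -1) → π⊥ ≈ (+0.0000, -0.4142); max(|x|,|y|,|x±y|/√2) = 0.4142 ≤ 0.8 ⇒ ∈ W
candidate 2: n = (2, -1, 1, -2) → π⊥ ≈ (+1.2929, -3.1213); max(|x|,|y|,|x±y|/√2) = 3.1213 > 0.8 ⇒ ∉ W
candidate 3: n = (1, 1, 0, 1) → π⊥ ≈ (+1.0000, +1.4142); max(|x|,|y|,|x±y|/√2) = 1.7071 > 0.8 ⇒ ∉ W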